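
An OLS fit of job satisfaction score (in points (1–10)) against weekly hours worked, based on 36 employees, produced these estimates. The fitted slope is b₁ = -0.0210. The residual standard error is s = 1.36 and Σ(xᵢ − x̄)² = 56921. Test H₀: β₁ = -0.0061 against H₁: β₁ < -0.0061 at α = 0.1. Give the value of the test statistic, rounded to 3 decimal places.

t = -2.614

SE(b₁) = s/√Sₓₓ = 1.36/√56921 = 0.00570036.
t = (-0.0210 − (-0.0061)) / 0.00570036 = -2.614.
df = n − 2 = 34.
One-sided p ≈ 0.0066, which is < 0.1, so reject H₀.
There is evidence that the true slope on weekly hours worked is below -0.0061 points (1–10) per unit.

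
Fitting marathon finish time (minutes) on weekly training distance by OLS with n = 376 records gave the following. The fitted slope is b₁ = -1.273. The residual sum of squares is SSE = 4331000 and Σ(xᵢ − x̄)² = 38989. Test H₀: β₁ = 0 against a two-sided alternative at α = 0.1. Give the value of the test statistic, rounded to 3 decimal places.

t = -2.336

MSE = SSE/(n − 2) = 4331000/374 = 11580.2.
SE(b₁) = √(MSE/Sₓₓ) = √(11580.2/38989) = 0.544988.
t = -1.273 / 0.544988 = -2.336.
df = n − 2 = 374.
Two-sided p ≈ 0.0200, which is < 0.1, so reject H₀.
There is evidence that weekly training distance is associated with marathon finish time.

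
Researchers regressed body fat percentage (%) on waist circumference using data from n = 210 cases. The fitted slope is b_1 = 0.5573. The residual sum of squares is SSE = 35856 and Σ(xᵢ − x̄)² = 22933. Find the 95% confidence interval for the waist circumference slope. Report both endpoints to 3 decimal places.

(0.386, 0.728)

MSE = SSE/(n − 2) = 35856/208 = 172.385.
SE(b_1) = √(MSE/Sₓₓ) = √(172.385/22933) = 0.0866999.
df = n − 2 = 208.
t* = t_{0.025, 208} = 1.971435.
Margin = t* × SE = 1.971435 × 0.0866999 = 0.17092.
CI: 0.5573 ± 0.17092 → (0.386, 0.728).
With 95% confidence, each one-unit increase in waist circumference is associated with a change of between 0.386 and 0.728 % in body fat percentage.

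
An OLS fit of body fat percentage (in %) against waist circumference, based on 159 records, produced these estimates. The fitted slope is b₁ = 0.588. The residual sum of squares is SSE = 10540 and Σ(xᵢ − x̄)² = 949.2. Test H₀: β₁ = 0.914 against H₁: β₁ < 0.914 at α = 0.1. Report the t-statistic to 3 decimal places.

MSE = SSE/(n − 2) = 10540/157 = 67.1338.
SE(b₁) = √(MSE/Sₓₓ) = √(67.1338/949.2) = 0.265945.
t = (0.588 − 0.914) / 0.265945 = -1.226.
df = n − 2 = 157.
One-sided p ≈ 0.1111, which is ≥ 0.1, so fail to reject H₀.
The data do not give significant evidence that the true slope on waist circumference is below 0.914 % per unit.

t = -1.226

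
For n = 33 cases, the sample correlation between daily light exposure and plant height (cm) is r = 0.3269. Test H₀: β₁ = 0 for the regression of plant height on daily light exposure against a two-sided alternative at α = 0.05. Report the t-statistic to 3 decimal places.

t = 1.926

t = r·√(n − 2)/√(1 − r²) = 0.3269·√31/√0.893136 = 1.926.
df = n − 2 = 31.
Two-sided p ≈ 0.0633, which is ≥ 0.05, so fail to reject H₀.
The data do not give significant evidence of a linear association between daily light exposure and plant height.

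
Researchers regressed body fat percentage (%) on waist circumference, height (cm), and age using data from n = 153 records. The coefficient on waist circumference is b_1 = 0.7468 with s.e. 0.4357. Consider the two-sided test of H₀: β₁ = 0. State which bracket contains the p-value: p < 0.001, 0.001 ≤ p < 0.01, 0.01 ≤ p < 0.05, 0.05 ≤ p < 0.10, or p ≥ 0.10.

t = 0.7468 / 0.4357 = 1.714.
df = n − k − 1 = 153 − 3 − 1 = 149.
Two-sided p = 2·P(T_{149} > |t|) ≈ 0.0886.
So 0.05 ≤ p < 0.10.

0.05 ≤ p < 0.10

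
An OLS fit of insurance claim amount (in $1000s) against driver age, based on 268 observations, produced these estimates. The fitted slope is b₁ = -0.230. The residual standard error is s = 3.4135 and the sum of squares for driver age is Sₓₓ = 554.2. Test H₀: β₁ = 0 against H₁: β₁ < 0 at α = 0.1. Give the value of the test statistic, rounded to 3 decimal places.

SE(b₁) = s/√Sₓₓ = 3.4135/√554.2 = 0.145.
t = -0.230 / 0.145 = -1.586.
df = n − 2 = 266.
One-sided p ≈ 0.0569, which is < 0.1, so reject H₀.
There is evidence that the true slope on driver age is negative.

t = -1.586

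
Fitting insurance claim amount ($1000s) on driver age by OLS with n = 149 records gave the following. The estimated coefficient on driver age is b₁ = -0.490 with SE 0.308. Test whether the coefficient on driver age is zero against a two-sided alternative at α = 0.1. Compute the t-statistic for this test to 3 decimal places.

t = -1.591

H₀: β₁ = 0 vs H₁: β₁ ≠ 0.
t = (b₁ − β₁⁰)/SE = -0.490 / 0.308 = -1.591.
df = n − 2 = 149 − 2 = 147.
Two-sided p ≈ 0.1138, which is ≥ 0.1, so fail to reject H₀.
The data do not give significant evidence of an association between driver age and insurance claim amount.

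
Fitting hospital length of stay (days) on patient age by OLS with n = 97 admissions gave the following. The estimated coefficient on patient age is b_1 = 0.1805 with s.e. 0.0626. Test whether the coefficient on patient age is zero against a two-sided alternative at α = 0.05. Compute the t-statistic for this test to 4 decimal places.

H₀: β₁ = 0 vs H₁: β₁ ≠ 0.
t = (b_1 − β₁⁰)/SE = 0.1805 / 0.0626 = 2.8834.
df = n − 2 = 97 − 2 = 95.
Two-sided p ≈ 0.0049, which is < 0.05, so reject H₀.
There is evidence that patient age is associated with hospital length of stay.

t = 2.8834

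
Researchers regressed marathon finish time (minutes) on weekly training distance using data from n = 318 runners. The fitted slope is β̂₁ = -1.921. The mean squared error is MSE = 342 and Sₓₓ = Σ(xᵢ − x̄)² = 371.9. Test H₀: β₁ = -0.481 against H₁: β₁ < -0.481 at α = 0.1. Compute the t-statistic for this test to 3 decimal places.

SE(β̂₁) = √(MSE/Sₓₓ) = √(342/371.9) = 0.958959.
t = (-1.921 − (-0.481)) / 0.958959 = -1.502.
df = n − 2 = 316.
One-sided p ≈ 0.0671, which is < 0.1, so reject H₀.
There is evidence that the true slope on weekly training distance is below -0.481 minutes per unit.

t = -1.502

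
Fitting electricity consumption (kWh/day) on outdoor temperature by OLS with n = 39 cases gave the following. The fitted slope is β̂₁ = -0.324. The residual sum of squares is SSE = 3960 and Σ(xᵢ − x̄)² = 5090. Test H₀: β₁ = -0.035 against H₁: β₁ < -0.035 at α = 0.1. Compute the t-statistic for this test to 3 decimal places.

MSE = SSE/(n − 2) = 3960/37 = 107.027.
SE(β̂₁) = √(MSE/Sₓₓ) = √(107.027/5090) = 0.145007.
t = (-0.324 − (-0.035)) / 0.145007 = -1.993.
df = n − 2 = 37.
One-sided p ≈ 0.0268, which is < 0.1, so reject H₀.
There is evidence that the true slope on outdoor temperature is below -0.035 kWh/day per unit.

t = -1.993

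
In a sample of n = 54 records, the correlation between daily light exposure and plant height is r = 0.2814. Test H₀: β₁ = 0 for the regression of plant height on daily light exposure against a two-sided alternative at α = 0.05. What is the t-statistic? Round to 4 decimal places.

t = 2.1147

t = r·√(n − 2)/√(1 − r²) = 0.2814·√52/√0.920814 = 2.1147.
df = n − 2 = 52.
Two-sided p ≈ 0.0393, which is < 0.05, so reject H₀.
There is evidence of a linear association between daily light exposure and plant height.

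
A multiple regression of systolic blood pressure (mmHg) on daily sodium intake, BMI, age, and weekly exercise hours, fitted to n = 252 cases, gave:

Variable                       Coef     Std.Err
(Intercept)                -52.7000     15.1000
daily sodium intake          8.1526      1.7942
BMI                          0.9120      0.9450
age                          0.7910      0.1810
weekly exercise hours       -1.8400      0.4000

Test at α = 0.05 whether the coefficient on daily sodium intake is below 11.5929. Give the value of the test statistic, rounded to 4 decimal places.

t = -1.9175

Read off: b = 8.1526, SE = 1.7942 for daily sodium intake.
H₀: β₁ = 11.5929 vs H₁: β₁ < 11.5929.
t = (8.1526 − 11.5929) / 1.7942 = -1.9175.
df = n − k − 1 = 252 − 4 − 1 = 247.
One-sided p ≈ 0.0282, which is < 0.05, so reject H₀.
There is evidence that the true slope on daily sodium intake is below 11.5929 mmHg per unit, holding the other predictors fixed.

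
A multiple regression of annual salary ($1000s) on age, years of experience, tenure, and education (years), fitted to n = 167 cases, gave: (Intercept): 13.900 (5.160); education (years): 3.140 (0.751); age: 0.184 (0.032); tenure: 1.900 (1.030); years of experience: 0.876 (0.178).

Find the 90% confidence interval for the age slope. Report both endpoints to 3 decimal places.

Read off: b = 0.184, SE = 0.032 for age.
df = n − k − 1 = 167 − 4 − 1 = 162.
t* = t_{0.05, 162} = 1.654314.
Margin = t* × SE = 1.654314 × 0.032 = 0.05294.
CI: 0.184 ± 0.05294 → (0.131, 0.237).

(0.131, 0.237)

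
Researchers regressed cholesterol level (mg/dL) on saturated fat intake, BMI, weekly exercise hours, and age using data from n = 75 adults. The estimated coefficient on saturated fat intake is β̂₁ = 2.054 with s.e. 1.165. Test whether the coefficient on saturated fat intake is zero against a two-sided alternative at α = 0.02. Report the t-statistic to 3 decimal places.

t = 1.763

H₀: β₁ = 0 vs H₁: β₁ ≠ 0.
t = (β̂₁ − β₁⁰)/SE = 2.054 / 1.165 = 1.763.
df = n − k − 1 = 75 − 4 − 1 = 70.
Two-sided p ≈ 0.0822, which is ≥ 0.02, so fail to reject H₀.
The data do not give significant evidence of an association between saturated fat intake and cholesterol level, after adjusting for the other predictors.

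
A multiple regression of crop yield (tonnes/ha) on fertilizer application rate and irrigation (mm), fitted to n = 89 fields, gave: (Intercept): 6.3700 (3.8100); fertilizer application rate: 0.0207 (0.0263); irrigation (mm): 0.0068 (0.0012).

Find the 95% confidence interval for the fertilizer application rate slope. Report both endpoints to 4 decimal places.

(-0.0316, 0.0730)

Read off: b = 0.0207, SE = 0.0263 for fertilizer application rate.
df = n − k − 1 = 89 − 2 − 1 = 86.
t* = t_{0.025, 86} = 1.987934.
Margin = t* × SE = 1.987934 × 0.0263 = 0.052283.
CI: 0.0207 ± 0.052283 → (-0.0316, 0.0730).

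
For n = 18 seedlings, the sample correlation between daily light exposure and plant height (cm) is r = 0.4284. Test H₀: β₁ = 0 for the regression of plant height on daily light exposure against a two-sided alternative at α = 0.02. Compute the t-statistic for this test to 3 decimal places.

t = r·√(n − 2)/√(1 − r²) = 0.4284·√16/√0.816473 = 1.896.
df = n − 2 = 16.
Two-sided p ≈ 0.0761, which is ≥ 0.02, so fail to reject H₀.
The data do not give significant evidence of a linear association between daily light exposure and plant height.

t = 1.896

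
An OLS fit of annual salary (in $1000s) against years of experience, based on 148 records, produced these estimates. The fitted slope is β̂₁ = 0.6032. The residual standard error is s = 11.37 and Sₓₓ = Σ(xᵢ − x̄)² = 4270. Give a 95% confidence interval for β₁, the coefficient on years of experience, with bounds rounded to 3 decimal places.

SE(β̂₁) = s/√Sₓₓ = 11.37/√4270 = 0.173999.
df = n − 2 = 146.
t* = t_{0.025, 146} = 1.976346.
Margin = t* × SE = 1.976346 × 0.173999 = 0.34388.
CI: 0.6032 ± 0.34388 → (0.259, 0.947).
With 95% confidence, each one-unit increase in years of experience is associated with a change of between 0.259 and 0.947 $1000s in annual salary.

(0.259, 0.947)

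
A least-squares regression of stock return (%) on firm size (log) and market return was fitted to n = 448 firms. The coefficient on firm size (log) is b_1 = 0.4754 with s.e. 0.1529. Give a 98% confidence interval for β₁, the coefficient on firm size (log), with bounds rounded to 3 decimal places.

(0.118, 0.832)

df = n − k − 1 = 448 − 2 − 1 = 445.
t* = t_{0.01, 445} = 2.334757.
Margin = t* × SE = 2.334757 × 0.1529 = 0.35698.
CI: 0.4754 ± 0.35698 → (0.118, 0.832).
With 98% confidence, each one-unit increase in firm size (log) is associated with a change of between 0.118 and 0.832 % in stock return, holding the other predictors fixed.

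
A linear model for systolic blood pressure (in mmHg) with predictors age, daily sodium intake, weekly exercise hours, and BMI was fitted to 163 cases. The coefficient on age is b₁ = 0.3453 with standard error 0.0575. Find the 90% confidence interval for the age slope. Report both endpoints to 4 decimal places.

df = n − k − 1 = 163 − 4 − 1 = 158.
t* = t_{0.05, 158} = 1.654555.
Margin = t* × SE = 1.654555 × 0.0575 = 0.095137.
CI: 0.3453 ± 0.095137 → (0.2502, 0.4404).
With 90% confidence, each one-unit increase in age is associated with a change of between 0.2502 and 0.4404 mmHg in systolic blood pressure, holding the other predictors fixed.

(0.2502, 0.4404)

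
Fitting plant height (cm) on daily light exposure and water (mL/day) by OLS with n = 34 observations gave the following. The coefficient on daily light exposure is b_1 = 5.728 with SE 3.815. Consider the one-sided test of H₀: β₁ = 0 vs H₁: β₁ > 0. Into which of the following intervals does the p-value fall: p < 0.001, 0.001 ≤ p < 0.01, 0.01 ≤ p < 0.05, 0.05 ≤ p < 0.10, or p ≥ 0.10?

t = 5.728 / 3.815 = 1.501.
df = n − k − 1 = 34 − 2 − 1 = 31.
One-sided p = P(T_{31} > t) ≈ 0.0717.
So 0.05 ≤ p < 0.10.

0.05 ≤ p < 0.10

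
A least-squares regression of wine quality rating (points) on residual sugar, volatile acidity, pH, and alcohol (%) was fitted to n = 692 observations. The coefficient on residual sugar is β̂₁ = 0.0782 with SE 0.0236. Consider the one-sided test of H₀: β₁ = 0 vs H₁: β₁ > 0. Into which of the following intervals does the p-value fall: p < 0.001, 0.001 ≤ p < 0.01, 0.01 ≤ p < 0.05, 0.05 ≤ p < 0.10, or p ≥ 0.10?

p < 0.001

t = 0.0782 / 0.0236 = 3.314.
df = n − k − 1 = 692 − 4 − 1 = 687.
One-sided p = P(T_{687} > t) ≈ 0.0005.
So p < 0.001.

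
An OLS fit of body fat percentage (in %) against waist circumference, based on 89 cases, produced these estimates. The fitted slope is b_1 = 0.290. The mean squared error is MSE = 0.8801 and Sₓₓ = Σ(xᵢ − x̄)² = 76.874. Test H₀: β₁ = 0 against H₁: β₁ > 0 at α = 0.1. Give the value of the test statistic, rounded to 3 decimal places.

t = 2.710

SE(b_1) = √(MSE/Sₓₓ) = √(0.8801/76.874) = 0.106998.
t = 0.290 / 0.106998 = 2.710.
df = n − 2 = 87.
One-sided p ≈ 0.0040, which is < 0.1, so reject H₀.
There is evidence that the true slope on waist circumference is positive.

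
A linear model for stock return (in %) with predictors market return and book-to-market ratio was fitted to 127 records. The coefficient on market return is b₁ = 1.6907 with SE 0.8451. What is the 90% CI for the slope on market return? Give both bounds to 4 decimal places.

df = n − k − 1 = 127 − 2 − 1 = 124.
t* = t_{0.05, 124} = 1.657235.
Margin = t* × SE = 1.657235 × 0.8451 = 1.400529.
CI: 1.6907 ± 1.400529 → (0.2902, 3.0912).
With 90% confidence, each one-unit increase in market return is associated with a change of between 0.2902 and 3.0912 % in stock return, holding the other predictors fixed.

(0.2902, 3.0912)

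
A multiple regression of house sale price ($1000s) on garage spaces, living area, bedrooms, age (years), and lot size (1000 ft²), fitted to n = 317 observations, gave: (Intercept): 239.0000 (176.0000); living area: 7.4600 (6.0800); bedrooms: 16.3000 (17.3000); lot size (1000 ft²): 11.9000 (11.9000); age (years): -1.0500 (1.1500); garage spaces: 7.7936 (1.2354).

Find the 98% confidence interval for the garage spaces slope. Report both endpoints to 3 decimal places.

Read off: b = 7.7936, SE = 1.2354 for garage spaces.
df = n − k − 1 = 317 − 5 − 1 = 311.
t* = t_{0.01, 311} = 2.338398.
Margin = t* × SE = 2.338398 × 1.2354 = 2.88886.
CI: 7.7936 ± 2.88886 → (4.905, 10.682).

(4.905, 10.682)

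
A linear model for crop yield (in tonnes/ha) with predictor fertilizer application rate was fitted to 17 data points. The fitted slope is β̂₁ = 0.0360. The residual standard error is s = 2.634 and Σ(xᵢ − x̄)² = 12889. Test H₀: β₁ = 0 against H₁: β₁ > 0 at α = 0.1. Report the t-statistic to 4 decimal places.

SE(β̂₁) = s/√Sₓₓ = 2.634/√12889 = 0.023201.
t = 0.0360 / 0.023201 = 1.5517.
df = n − 2 = 15.
One-sided p ≈ 0.0708, which is < 0.1, so reject H₀.
There is evidence that the true slope on fertilizer application rate is positive.

t = 1.5517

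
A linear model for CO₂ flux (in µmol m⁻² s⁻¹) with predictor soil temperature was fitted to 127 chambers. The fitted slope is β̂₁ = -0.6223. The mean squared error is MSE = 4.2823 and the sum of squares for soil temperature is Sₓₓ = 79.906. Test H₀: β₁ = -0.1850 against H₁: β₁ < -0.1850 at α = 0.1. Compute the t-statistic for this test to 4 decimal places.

SE(β̂₁) = √(MSE/Sₓₓ) = √(4.2823/79.906) = 0.231499.
t = (-0.6223 − (-0.1850)) / 0.231499 = -1.8890.
df = n − 2 = 125.
One-sided p ≈ 0.0306, which is < 0.1, so reject H₀.
There is evidence that the true slope on soil temperature is below -0.1850 µmol m⁻² s⁻¹ per unit.

t = -1.8890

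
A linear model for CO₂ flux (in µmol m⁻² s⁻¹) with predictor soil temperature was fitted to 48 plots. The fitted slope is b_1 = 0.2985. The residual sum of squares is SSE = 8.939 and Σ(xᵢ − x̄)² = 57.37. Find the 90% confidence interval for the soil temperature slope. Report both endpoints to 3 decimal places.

(0.201, 0.396)

MSE = SSE/(n − 2) = 8.939/46 = 0.194326.
SE(b_1) = √(MSE/Sₓₓ) = √(0.194326/57.37) = 0.0582.
df = n − 2 = 46.
t* = t_{0.05, 46} = 1.67866.
Margin = t* × SE = 1.67866 × 0.0582 = 0.09770.
CI: 0.2985 ± 0.09770 → (0.201, 0.396).
With 90% confidence, each one-unit increase in soil temperature is associated with a change of between 0.201 and 0.396 µmol m⁻² s⁻¹ in CO₂ flux.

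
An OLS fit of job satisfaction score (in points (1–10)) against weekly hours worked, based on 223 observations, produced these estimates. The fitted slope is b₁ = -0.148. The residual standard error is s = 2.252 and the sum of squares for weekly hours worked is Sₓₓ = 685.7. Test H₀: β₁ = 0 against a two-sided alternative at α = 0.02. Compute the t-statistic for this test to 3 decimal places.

t = -1.721

SE(b₁) = s/√Sₓₓ = 2.252/√685.7 = 0.0860006.
t = -0.148 / 0.0860006 = -1.721.
df = n − 2 = 221.
Two-sided p ≈ 0.0867, which is ≥ 0.02, so fail to reject H₀.
The data do not give significant evidence of an association between weekly hours worked and job satisfaction score.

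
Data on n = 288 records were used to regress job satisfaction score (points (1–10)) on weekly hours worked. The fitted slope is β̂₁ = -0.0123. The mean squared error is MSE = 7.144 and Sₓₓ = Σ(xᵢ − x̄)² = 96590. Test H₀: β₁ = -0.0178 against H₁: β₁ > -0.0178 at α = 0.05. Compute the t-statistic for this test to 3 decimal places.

t = 0.640

SE(β̂₁) = √(MSE/Sₓₓ) = √(7.144/96590) = 0.00860012.
t = (-0.0123 − (-0.0178)) / 0.00860012 = 0.640.
df = n − 2 = 286.
One-sided p ≈ 0.2615, which is ≥ 0.05, so fail to reject H₀.
The data do not give significant evidence that the true slope on weekly hours worked exceeds -0.0178 points (1–10) per unit.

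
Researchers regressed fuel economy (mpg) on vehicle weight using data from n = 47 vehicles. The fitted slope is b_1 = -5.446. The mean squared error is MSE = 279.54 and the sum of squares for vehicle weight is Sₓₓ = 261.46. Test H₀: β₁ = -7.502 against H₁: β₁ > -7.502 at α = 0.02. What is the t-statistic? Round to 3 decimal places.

SE(b_1) = √(MSE/Sₓₓ) = √(279.54/261.46) = 1.034.
t = (-5.446 − (-7.502)) / 1.034 = 1.988.
df = n − 2 = 45.
One-sided p ≈ 0.0264, which is ≥ 0.02, so fail to reject H₀.
The data do not give significant evidence that the true slope on vehicle weight exceeds -7.502 mpg per unit.

t = 1.988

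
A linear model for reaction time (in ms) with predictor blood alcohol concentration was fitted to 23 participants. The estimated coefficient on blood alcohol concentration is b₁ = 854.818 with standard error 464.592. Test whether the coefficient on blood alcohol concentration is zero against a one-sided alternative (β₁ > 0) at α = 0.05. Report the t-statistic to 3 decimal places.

t = 1.840

H₀: β₁ = 0 vs H₁: β₁ > 0.
t = (b₁ − β₁⁰)/SE = 854.818 / 464.592 = 1.840.
df = n − 2 = 23 − 2 = 21.
One-sided p ≈ 0.0400, which is < 0.05, so reject H₀.
There is evidence that the true slope on blood alcohol concentration is positive.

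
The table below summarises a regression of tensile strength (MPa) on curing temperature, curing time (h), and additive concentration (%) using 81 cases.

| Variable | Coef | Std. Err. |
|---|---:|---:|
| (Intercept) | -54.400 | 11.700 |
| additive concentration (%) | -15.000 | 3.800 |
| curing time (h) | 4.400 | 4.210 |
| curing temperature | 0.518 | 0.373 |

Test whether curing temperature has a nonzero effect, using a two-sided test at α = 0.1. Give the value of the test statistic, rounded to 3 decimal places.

t = 1.389

Read off: b = 0.518, SE = 0.373 for curing temperature.
H₀: β₁ = 0 vs H₁: β₁ ≠ 0.
t = 0.518 / 0.373 = 1.389.
df = n − k − 1 = 81 − 3 − 1 = 77.
Two-sided p ≈ 0.1689, which is ≥ 0.1, so fail to reject H₀.
The data do not give significant evidence of an association between curing temperature and tensile strength, after adjusting for the other predictors.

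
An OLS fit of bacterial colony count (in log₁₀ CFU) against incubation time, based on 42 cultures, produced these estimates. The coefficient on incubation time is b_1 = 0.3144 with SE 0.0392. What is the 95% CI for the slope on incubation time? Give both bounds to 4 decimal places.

(0.2352, 0.3936)

df = n − 2 = 42 − 2 = 40.
t* = t_{0.025, 40} = 2.021075.
Margin = t* × SE = 2.021075 × 0.0392 = 0.079226.
CI: 0.3144 ± 0.079226 → (0.2352, 0.3936).
With 95% confidence, each one-unit increase in incubation time is associated with a change of between 0.2352 and 0.3936 log₁₀ CFU in bacterial colony count.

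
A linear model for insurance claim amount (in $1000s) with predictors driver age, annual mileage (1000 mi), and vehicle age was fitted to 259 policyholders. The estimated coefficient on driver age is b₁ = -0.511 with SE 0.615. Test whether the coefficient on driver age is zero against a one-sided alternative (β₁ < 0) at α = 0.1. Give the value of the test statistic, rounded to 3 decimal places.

H₀: β₁ = 0 vs H₁: β₁ < 0.
t = (b₁ − β₁⁰)/SE = -0.511 / 0.615 = -0.831.
df = n − k − 1 = 259 − 3 − 1 = 255.
One-sided p ≈ 0.2034, which is ≥ 0.1, so fail to reject H₀.
The data do not give significant evidence that the true slope on driver age is negative, holding the other predictors fixed.

t = -0.831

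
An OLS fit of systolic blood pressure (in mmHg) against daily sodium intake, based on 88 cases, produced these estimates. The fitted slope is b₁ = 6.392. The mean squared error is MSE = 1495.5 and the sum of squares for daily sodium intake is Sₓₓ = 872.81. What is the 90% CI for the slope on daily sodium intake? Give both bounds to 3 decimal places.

(4.215, 8.569)

SE(b₁) = √(MSE/Sₓₓ) = √(1495.5/872.81) = 1.30898.
df = n − 2 = 86.
t* = t_{0.05, 86} = 1.662765.
Margin = t* × SE = 1.662765 × 1.30898 = 2.17653.
CI: 6.392 ± 2.17653 → (4.215, 8.569).
With 90% confidence, each one-unit increase in daily sodium intake is associated with a change of between 4.215 and 8.569 mmHg in systolic blood pressure.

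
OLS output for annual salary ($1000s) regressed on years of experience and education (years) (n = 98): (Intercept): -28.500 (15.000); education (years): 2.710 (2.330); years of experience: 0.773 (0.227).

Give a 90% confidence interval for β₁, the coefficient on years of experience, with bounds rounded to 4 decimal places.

(0.3959, 1.1501)

Read off: b = 0.773, SE = 0.227 for years of experience.
df = n − k − 1 = 98 − 2 − 1 = 95.
t* = t_{0.05, 95} = 1.661052.
Margin = t* × SE = 1.661052 × 0.227 = 0.377059.
CI: 0.773 ± 0.377059 → (0.3959, 1.1501).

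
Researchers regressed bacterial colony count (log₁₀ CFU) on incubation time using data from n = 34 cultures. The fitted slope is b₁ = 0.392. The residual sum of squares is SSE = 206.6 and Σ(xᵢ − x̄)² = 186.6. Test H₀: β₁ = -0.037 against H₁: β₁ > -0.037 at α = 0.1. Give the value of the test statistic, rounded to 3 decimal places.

t = 2.306

MSE = SSE/(n − 2) = 206.6/32 = 6.45625.
SE(b₁) = √(MSE/Sₓₓ) = √(6.45625/186.6) = 0.186009.
t = (0.392 − (-0.037)) / 0.186009 = 2.306.
df = n − 2 = 32.
One-sided p ≈ 0.0139, which is < 0.1, so reject H₀.
There is evidence that the true slope on incubation time exceeds -0.037 log₁₀ CFU per unit.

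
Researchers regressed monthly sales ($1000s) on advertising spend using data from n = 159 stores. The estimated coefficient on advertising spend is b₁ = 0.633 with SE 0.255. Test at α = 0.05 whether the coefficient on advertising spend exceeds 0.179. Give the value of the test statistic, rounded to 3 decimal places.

H₀: β₁ = 0.179 vs H₁: β₁ > 0.179.
t = (b₁ − β₁⁰)/SE = (0.633 − 0.179) / 0.255 = 1.780.
df = n − 2 = 159 − 2 = 157.
One-sided p ≈ 0.0385, which is < 0.05, so reject H₀.
There is evidence that the true slope on advertising spend exceeds 0.179 $1000s per unit.

t = 1.780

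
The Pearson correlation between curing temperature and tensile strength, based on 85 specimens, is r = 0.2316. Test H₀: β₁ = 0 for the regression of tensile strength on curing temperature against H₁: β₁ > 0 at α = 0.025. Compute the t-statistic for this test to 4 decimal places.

t = 2.1689

t = r·√(n − 2)/√(1 − r²) = 0.2316·√83/√0.946361 = 2.1689.
df = n − 2 = 83.
One-sided p ≈ 0.0165, which is < 0.025, so reject H₀.
There is evidence of a linear association between curing temperature and tensile strength.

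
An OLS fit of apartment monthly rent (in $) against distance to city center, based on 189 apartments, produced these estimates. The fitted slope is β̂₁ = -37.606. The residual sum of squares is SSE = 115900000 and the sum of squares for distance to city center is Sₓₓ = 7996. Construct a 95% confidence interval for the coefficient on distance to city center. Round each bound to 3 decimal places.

(-54.974, -20.238)

MSE = SSE/(n − 2) = 115900000/187 = 619786.
SE(β̂₁) = √(MSE/Sₓₓ) = √(619786/7996) = 8.80409.
df = n − 2 = 187.
t* = t_{0.025, 187} = 1.972731.
Margin = t* × SE = 1.972731 × 8.80409 = 17.36810.
CI: -37.606 ± 17.36810 → (-54.974, -20.238).
With 95% confidence, each one-unit increase in distance to city center is associated with a change of between -54.974 and -20.238 $ in apartment monthly rent.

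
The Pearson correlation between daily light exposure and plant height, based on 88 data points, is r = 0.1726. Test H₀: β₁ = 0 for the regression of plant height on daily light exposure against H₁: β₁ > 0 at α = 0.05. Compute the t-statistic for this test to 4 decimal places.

t = 1.6250

t = r·√(n − 2)/√(1 − r²) = 0.1726·√86/√0.970209 = 1.6250.
df = n − 2 = 86.
One-sided p ≈ 0.0539, which is ≥ 0.05, so fail to reject H₀.
The data do not give significant evidence of a linear association between daily light exposure and plant height.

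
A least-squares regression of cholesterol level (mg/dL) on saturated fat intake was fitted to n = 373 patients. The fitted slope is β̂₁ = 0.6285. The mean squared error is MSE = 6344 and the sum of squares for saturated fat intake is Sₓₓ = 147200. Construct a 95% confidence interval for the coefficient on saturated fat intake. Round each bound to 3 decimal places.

(0.220, 1.037)

SE(β̂₁) = √(MSE/Sₓₓ) = √(6344/147200) = 0.2076.
df = n − 2 = 371.
t* = t_{0.025, 371} = 1.966379.
Margin = t* × SE = 1.966379 × 0.2076 = 0.40822.
CI: 0.6285 ± 0.40822 → (0.220, 1.037).
With 95% confidence, each one-unit increase in saturated fat intake is associated with a change of between 0.220 and 1.037 mg/dL in cholesterol level.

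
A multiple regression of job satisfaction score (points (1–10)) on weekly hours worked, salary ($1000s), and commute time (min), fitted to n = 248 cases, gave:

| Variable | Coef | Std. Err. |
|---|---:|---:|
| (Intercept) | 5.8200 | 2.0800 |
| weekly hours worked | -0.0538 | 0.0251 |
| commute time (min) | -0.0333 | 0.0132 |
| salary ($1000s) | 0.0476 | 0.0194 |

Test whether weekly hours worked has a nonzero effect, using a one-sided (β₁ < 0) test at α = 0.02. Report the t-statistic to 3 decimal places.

Read off: b = -0.0538, SE = 0.0251 for weekly hours worked.
H₀: β₁ = 0 vs H₁: β₁ < 0.
t = -0.0538 / 0.0251 = -2.143.
df = n − k − 1 = 248 − 3 − 1 = 244.
One-sided p ≈ 0.0165, which is < 0.02, so reject H₀.
There is evidence that the true slope on weekly hours worked is negative, holding the other predictors fixed.

t = -2.143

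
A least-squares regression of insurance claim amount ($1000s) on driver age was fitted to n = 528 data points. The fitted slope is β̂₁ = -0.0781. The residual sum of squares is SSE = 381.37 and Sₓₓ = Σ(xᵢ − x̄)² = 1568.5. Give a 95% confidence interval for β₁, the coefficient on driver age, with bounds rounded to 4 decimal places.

MSE = SSE/(n − 2) = 381.37/526 = 0.725038.
SE(β̂₁) = √(MSE/Sₓₓ) = √(0.725038/1568.5) = 0.0215.
df = n − 2 = 526.
t* = t_{0.025, 526} = 1.964484.
Margin = t* × SE = 1.964484 × 0.0215 = 0.042236.
CI: -0.0781 ± 0.042236 → (-0.1203, -0.0359).
With 95% confidence, each one-unit increase in driver age is associated with a change of between -0.1203 and -0.0359 $1000s in insurance claim amount.

(-0.1203, -0.0359)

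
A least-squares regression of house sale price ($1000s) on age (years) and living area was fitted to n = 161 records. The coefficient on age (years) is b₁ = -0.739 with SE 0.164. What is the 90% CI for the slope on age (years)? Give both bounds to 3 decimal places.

df = n − k − 1 = 161 − 2 − 1 = 158.
t* = t_{0.05, 158} = 1.654555.
Margin = t* × SE = 1.654555 × 0.164 = 0.27135.
CI: -0.739 ± 0.27135 → (-1.010, -0.468).
With 90% confidence, each one-unit increase in age (years) is associated with a change of between -1.010 and -0.468 $1000s in house sale price, holding the other predictors fixed.

(-1.010, -0.468)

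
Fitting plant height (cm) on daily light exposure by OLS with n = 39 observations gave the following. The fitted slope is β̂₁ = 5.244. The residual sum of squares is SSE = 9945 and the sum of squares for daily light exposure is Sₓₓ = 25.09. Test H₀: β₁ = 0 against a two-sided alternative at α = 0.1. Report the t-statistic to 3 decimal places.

t = 1.602

MSE = SSE/(n − 2) = 9945/37 = 268.784.
SE(β̂₁) = √(MSE/Sₓₓ) = √(268.784/25.09) = 3.27304.
t = 5.244 / 3.27304 = 1.602.
df = n − 2 = 37.
Two-sided p ≈ 0.1176, which is ≥ 0.1, so fail to reject H₀.
The data do not give significant evidence of an association between daily light exposure and plant height.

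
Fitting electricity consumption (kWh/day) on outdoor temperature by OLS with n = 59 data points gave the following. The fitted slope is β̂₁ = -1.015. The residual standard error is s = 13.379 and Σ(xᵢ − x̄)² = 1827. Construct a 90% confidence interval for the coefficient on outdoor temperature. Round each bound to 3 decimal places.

SE(β̂₁) = s/√Sₓₓ = 13.379/√1827 = 0.313007.
df = n − 2 = 57.
t* = t_{0.05, 57} = 1.672029.
Margin = t* × SE = 1.672029 × 0.313007 = 0.52336.
CI: -1.015 ± 0.52336 → (-1.538, -0.492).
With 90% confidence, each one-unit increase in outdoor temperature is associated with a change of between -1.538 and -0.492 kWh/day in electricity consumption.

(-1.538, -0.492)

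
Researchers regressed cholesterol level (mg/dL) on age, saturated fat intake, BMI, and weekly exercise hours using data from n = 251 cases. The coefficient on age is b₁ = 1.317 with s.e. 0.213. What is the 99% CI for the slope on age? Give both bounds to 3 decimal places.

(0.764, 1.870)

df = n − k − 1 = 251 − 4 − 1 = 246.
t* = t_{0.005, 246} = 2.595962.
Margin = t* × SE = 2.595962 × 0.213 = 0.55294.
CI: 1.317 ± 0.55294 → (0.764, 1.870).
With 99% confidence, each one-unit increase in age is associated with a change of between 0.764 and 1.870 mg/dL in cholesterol level, holding the other predictors fixed.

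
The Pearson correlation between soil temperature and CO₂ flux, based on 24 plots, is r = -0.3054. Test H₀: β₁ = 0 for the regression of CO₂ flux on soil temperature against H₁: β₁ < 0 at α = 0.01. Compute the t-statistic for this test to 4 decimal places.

t = -1.5043

t = r·√(n − 2)/√(1 − r²) = -0.3054·√22/√0.906731 = -1.5043.
df = n − 2 = 22.
One-sided p ≈ 0.0734, which is ≥ 0.01, so fail to reject H₀.
The data do not give significant evidence of a linear association between soil temperature and CO₂ flux.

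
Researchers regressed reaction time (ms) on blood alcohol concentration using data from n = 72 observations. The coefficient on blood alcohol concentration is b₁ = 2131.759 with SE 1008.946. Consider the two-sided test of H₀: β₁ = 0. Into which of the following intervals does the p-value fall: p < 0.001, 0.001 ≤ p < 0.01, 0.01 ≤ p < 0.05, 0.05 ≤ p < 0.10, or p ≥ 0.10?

0.01 ≤ p < 0.05

t = 2131.759 / 1008.946 = 2.113.
df = n − 2 = 72 − 2 = 70.
Two-sided p = 2·P(T_{70} > |t|) ≈ 0.0382.
So 0.01 ≤ p < 0.05.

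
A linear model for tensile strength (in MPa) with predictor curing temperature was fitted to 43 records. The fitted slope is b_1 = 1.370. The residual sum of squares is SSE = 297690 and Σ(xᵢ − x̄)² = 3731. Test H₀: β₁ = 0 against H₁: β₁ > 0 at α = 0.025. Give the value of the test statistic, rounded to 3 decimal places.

MSE = SSE/(n − 2) = 297690/41 = 7260.73.
SE(b_1) = √(MSE/Sₓₓ) = √(7260.73/3731) = 1.39501.
t = 1.370 / 1.39501 = 0.982.
df = n − 2 = 41.
One-sided p ≈ 0.1659, which is ≥ 0.025, so fail to reject H₀.
The data do not give significant evidence that the true slope on curing temperature is positive.

t = 0.982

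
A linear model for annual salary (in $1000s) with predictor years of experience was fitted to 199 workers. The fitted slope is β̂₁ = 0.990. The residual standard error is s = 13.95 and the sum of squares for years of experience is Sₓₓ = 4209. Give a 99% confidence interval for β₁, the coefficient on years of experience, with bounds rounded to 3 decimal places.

(0.431, 1.549)

SE(β̂₁) = s/√Sₓₓ = 13.95/√4209 = 0.215023.
df = n − 2 = 197.
t* = t_{0.005, 197} = 2.601016.
Margin = t* × SE = 2.601016 × 0.215023 = 0.55928.
CI: 0.990 ± 0.55928 → (0.431, 1.549).
With 99% confidence, each one-unit increase in years of experience is associated with a change of between 0.431 and 1.549 $1000s in annual salary.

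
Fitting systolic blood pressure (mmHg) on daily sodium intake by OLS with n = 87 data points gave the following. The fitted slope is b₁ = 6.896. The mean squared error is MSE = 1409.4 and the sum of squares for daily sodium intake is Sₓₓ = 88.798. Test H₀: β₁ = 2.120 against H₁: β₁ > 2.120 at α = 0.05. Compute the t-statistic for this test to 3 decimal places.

t = 1.199

SE(b₁) = √(MSE/Sₓₓ) = √(1409.4/88.798) = 3.98397.
t = (6.896 − 2.120) / 3.98397 = 1.199.
df = n − 2 = 85.
One-sided p ≈ 0.1170, which is ≥ 0.05, so fail to reject H₀.
The data do not give significant evidence that the true slope on daily sodium intake exceeds 2.120 mmHg per unit.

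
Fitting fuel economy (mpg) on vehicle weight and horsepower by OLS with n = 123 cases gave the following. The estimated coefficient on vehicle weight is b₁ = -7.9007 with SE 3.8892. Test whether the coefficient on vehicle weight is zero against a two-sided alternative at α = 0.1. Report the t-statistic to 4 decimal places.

H₀: β₁ = 0 vs H₁: β₁ ≠ 0.
t = (b₁ − β₁⁰)/SE = -7.9007 / 3.8892 = -2.0314.
df = n − k − 1 = 123 − 2 − 1 = 120.
Two-sided p ≈ 0.0444, which is < 0.1, so reject H₀.
There is evidence that vehicle weight is associated with fuel economy, holding the other predictors fixed.

t = -2.0314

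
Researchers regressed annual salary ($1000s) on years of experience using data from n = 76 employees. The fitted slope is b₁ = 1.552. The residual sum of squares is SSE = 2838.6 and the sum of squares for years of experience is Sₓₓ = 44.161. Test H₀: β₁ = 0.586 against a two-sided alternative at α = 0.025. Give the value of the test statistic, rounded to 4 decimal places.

t = 1.0365

MSE = SSE/(n − 2) = 2838.6/74 = 38.3595.
SE(b₁) = √(MSE/Sₓₓ) = √(38.3595/44.161) = 0.932002.
t = (1.552 − 0.586) / 0.932002 = 1.0365.
df = n − 2 = 74.
Two-sided p ≈ 0.3034, which is ≥ 0.025, so fail to reject H₀.
The data are consistent with a true slope of 0.586 $1000s per unit of years of experience.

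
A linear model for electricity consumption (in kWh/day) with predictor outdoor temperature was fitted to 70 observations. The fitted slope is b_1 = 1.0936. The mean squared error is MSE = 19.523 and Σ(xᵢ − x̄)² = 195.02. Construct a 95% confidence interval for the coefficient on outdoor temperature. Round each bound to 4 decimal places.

SE(b_1) = √(MSE/Sₓₓ) = √(19.523/195.02) = 0.316398.
df = n − 2 = 68.
t* = t_{0.025, 68} = 1.995469.
Margin = t* × SE = 1.995469 × 0.316398 = 0.631362.
CI: 1.0936 ± 0.631362 → (0.4622, 1.7250).
With 95% confidence, each one-unit increase in outdoor temperature is associated with a change of between 0.4622 and 1.7250 kWh/day in electricity consumption.

(0.4622, 1.7250)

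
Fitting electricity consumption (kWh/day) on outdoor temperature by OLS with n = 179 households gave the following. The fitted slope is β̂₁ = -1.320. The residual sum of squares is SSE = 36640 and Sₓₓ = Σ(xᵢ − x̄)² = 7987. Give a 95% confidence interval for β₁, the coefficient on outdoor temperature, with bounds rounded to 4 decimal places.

MSE = SSE/(n − 2) = 36640/177 = 207.006.
SE(β̂₁) = √(MSE/Sₓₓ) = √(207.006/7987) = 0.16099.
df = n − 2 = 177.
t* = t_{0.025, 177} = 1.973457.
Margin = t* × SE = 1.973457 × 0.16099 = 0.317707.
CI: -1.320 ± 0.317707 → (-1.6377, -1.0023).
With 95% confidence, each one-unit increase in outdoor temperature is associated with a change of between -1.6377 and -1.0023 kWh/day in electricity consumption.

(-1.6377, -1.0023)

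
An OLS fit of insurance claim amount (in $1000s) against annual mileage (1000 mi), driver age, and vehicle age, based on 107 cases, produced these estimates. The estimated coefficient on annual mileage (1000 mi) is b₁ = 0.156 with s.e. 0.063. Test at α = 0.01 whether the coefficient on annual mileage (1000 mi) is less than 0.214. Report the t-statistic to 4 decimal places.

t = -0.9206

H₀: β₁ = 0.214 vs H₁: β₁ < 0.214.
t = (b₁ − β₁⁰)/SE = (0.156 − 0.214) / 0.063 = -0.9206.
df = n − k − 1 = 107 − 3 − 1 = 103.
One-sided p ≈ 0.1797, which is ≥ 0.01, so fail to reject H₀.
The data do not give significant evidence that the true slope on annual mileage (1000 mi) is below 0.214 $1000s per unit, holding the other predictors fixed.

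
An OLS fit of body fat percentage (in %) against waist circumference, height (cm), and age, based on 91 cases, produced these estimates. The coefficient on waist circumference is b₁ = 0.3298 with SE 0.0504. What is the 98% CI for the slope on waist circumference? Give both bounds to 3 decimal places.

df = n − k − 1 = 91 − 3 − 1 = 87.
t* = t_{0.01, 87} = 2.369977.
Margin = t* × SE = 2.369977 × 0.0504 = 0.11945.
CI: 0.3298 ± 0.11945 → (0.210, 0.449).
With 98% confidence, each one-unit increase in waist circumference is associated with a change of between 0.210 and 0.449 % in body fat percentage, holding the other predictors fixed.

(0.210, 0.449)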